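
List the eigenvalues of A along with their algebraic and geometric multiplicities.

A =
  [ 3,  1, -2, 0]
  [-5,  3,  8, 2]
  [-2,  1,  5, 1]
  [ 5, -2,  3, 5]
λ = 2: alg = 2, geom = 1; λ = 6: alg = 2, geom = 1

Step 1 — factor the characteristic polynomial to read off the algebraic multiplicities:
  χ_A(x) = (x - 6)^2*(x - 2)^2

Step 2 — compute geometric multiplicities via the rank-nullity identity g(λ) = n − rank(A − λI):
  rank(A − (2)·I) = 3, so dim ker(A − (2)·I) = n − 3 = 1
  rank(A − (6)·I) = 3, so dim ker(A − (6)·I) = n − 3 = 1

Summary:
  λ = 2: algebraic multiplicity = 2, geometric multiplicity = 1
  λ = 6: algebraic multiplicity = 2, geometric multiplicity = 1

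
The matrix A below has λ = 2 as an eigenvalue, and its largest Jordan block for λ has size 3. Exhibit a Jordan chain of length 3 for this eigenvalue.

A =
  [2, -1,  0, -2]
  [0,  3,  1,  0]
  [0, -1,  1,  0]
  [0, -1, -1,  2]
A Jordan chain for λ = 2 of length 3:
v_1 = (1, 0, 0, 0)ᵀ
v_2 = (-1, 1, -1, -1)ᵀ
v_3 = (0, 1, 0, 0)ᵀ

Let N = A − (2)·I. We want v_3 with N^3 v_3 = 0 but N^2 v_3 ≠ 0; then v_{j-1} := N · v_j for j = 3, …, 2.

Pick v_3 = (0, 1, 0, 0)ᵀ.
Then v_2 = N · v_3 = (-1, 1, -1, -1)ᵀ.
Then v_1 = N · v_2 = (1, 0, 0, 0)ᵀ.

Sanity check: (A − (2)·I) v_1 = (0, 0, 0, 0)ᵀ = 0. ✓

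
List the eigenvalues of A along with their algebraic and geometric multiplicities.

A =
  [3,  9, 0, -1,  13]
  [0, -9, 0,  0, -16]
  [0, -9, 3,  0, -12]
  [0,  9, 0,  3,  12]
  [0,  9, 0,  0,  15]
λ = 3: alg = 5, geom = 3

Step 1 — factor the characteristic polynomial to read off the algebraic multiplicities:
  χ_A(x) = (x - 3)^5

Step 2 — compute geometric multiplicities via the rank-nullity identity g(λ) = n − rank(A − λI):
  rank(A − (3)·I) = 2, so dim ker(A − (3)·I) = n − 2 = 3

Summary:
  λ = 3: algebraic multiplicity = 5, geometric multiplicity = 3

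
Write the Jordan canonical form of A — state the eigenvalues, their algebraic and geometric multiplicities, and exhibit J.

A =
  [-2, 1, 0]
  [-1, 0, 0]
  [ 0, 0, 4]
J_2(-1) ⊕ J_1(4)

The characteristic polynomial is
  det(x·I − A) = x^3 - 2*x^2 - 7*x - 4 = (x - 4)*(x + 1)^2

Eigenvalues and multiplicities (the geometric multiplicity of λ is n − rank(A − λI), which equals the number of Jordan blocks for λ):
  λ = -1: algebraic multiplicity = 2, geometric multiplicity = 1
  λ = 4: algebraic multiplicity = 1, geometric multiplicity = 1

Determining the block sizes for each eigenvalue:
  λ = -1: one block (gm = 1), so the single block has size am = 2 → block sizes [2]
  λ = 4: one block (gm = 1), so the single block has size am = 1 → block sizes [1]

Assembling the blocks gives a Jordan form
J =
  [-1,  1, 0]
  [ 0, -1, 0]
  [ 0,  0, 4]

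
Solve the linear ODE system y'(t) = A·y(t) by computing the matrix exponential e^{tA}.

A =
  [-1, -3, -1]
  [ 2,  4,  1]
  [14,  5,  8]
e^{tA} =
  [-2*t*exp(5*t) + exp(t), t*exp(5*t) - exp(5*t) + exp(t), -t*exp(5*t)]
  [2*t*exp(5*t), -t*exp(5*t) + exp(5*t), t*exp(5*t)]
  [6*t*exp(5*t) + 2*exp(5*t) - 2*exp(t), -3*t*exp(5*t) + 2*exp(5*t) - 2*exp(t), 3*t*exp(5*t) + exp(5*t)]

Strategy: write A = P · J · P⁻¹ where J is a Jordan canonical form, so e^{tA} = P · e^{tJ} · P⁻¹, and e^{tJ} can be computed block-by-block.

A has Jordan form
J =
  [1, 0, 0]
  [0, 5, 1]
  [0, 0, 5]
(up to reordering of blocks).

Per-block formulas:
  For a 1×1 block at λ = 1: exp(t · [1]) = [e^(1t)].
  For a 2×2 Jordan block J_2(5): exp(t · J_2(5)) = e^(5t)·(I + t·N), where N is the 2×2 nilpotent shift.

After assembling e^{tJ} and conjugating by P, we get:

e^{tA} =
  [-2*t*exp(5*t) + exp(t), t*exp(5*t) - exp(5*t) + exp(t), -t*exp(5*t)]
  [2*t*exp(5*t), -t*exp(5*t) + exp(5*t), t*exp(5*t)]
  [6*t*exp(5*t) + 2*exp(5*t) - 2*exp(t), -3*t*exp(5*t) + 2*exp(5*t) - 2*exp(t), 3*t*exp(5*t) + exp(5*t)]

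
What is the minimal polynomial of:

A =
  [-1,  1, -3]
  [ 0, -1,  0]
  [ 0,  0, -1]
x^2 + 2*x + 1

The characteristic polynomial is χ_A(x) = (x + 1)^3, so the eigenvalues are known. The minimal polynomial is
  m_A(x) = Π_λ (x − λ)^{k_λ}
where k_λ is the size of the *largest* Jordan block for λ (equivalently, the smallest k with (A − λI)^k v = 0 for every generalised eigenvector v of λ).

  λ = -1: largest Jordan block has size 2, contributing (x + 1)^2

So m_A(x) = (x + 1)^2 = x^2 + 2*x + 1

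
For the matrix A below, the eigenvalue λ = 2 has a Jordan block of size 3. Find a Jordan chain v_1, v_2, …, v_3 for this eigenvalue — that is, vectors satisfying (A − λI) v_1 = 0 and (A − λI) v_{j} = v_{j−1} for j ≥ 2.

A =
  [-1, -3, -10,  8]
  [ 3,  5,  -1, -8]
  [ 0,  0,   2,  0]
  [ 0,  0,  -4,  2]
A Jordan chain for λ = 2 of length 3:
v_1 = (1, -1, 0, 0)ᵀ
v_2 = (-10, -1, 0, -4)ᵀ
v_3 = (0, 0, 1, 0)ᵀ

Let N = A − (2)·I. We want v_3 with N^3 v_3 = 0 but N^2 v_3 ≠ 0; then v_{j-1} := N · v_j for j = 3, …, 2.

Pick v_3 = (0, 0, 1, 0)ᵀ.
Then v_2 = N · v_3 = (-10, -1, 0, -4)ᵀ.
Then v_1 = N · v_2 = (1, -1, 0, 0)ᵀ.

Sanity check: (A − (2)·I) v_1 = (0, 0, 0, 0)ᵀ = 0. ✓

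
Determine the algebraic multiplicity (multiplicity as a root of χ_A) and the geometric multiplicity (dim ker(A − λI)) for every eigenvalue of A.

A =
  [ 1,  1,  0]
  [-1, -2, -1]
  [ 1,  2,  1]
λ = 0: alg = 3, geom = 1

Step 1 — factor the characteristic polynomial to read off the algebraic multiplicities:
  χ_A(x) = x^3

Step 2 — compute geometric multiplicities via the rank-nullity identity g(λ) = n − rank(A − λI):
  rank(A − (0)·I) = 2, so dim ker(A − (0)·I) = n − 2 = 1

Summary:
  λ = 0: algebraic multiplicity = 3, geometric multiplicity = 1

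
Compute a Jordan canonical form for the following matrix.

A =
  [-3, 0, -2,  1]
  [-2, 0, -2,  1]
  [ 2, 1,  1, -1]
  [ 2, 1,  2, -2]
J_3(-1) ⊕ J_1(-1)

The characteristic polynomial is
  det(x·I − A) = x^4 + 4*x^3 + 6*x^2 + 4*x + 1 = (x + 1)^4

Eigenvalues and multiplicities (the geometric multiplicity of λ is n − rank(A − λI), which equals the number of Jordan blocks for λ):
  λ = -1: algebraic multiplicity = 4, geometric multiplicity = 2

Determining the block sizes for each eigenvalue:
  λ = -1: with am = 4 and gm = 2, the partition is not yet determined (e.g. several partitions of 4 into 2 parts exist). Let N = A − (-1)·I. Computing rank(N^1) = 2, rank(N^2) = 1, rank(N^3) = 0; the number of blocks of size ≥ j is rank(N^{j−1}) − rank(N^j), giving [2, 1, 1]. So we have 1 block(s) of size 3, 1 block(s) of size 1 → block sizes [3, 1]

Assembling the blocks gives a Jordan form
J =
  [-1,  1,  0,  0]
  [ 0, -1,  1,  0]
  [ 0,  0, -1,  0]
  [ 0,  0,  0, -1]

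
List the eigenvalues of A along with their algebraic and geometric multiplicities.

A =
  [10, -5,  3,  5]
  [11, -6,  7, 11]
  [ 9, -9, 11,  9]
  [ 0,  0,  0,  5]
λ = 5: alg = 4, geom = 2

Step 1 — factor the characteristic polynomial to read off the algebraic multiplicities:
  χ_A(x) = (x - 5)^4

Step 2 — compute geometric multiplicities via the rank-nullity identity g(λ) = n − rank(A − λI):
  rank(A − (5)·I) = 2, so dim ker(A − (5)·I) = n − 2 = 2

Summary:
  λ = 5: algebraic multiplicity = 4, geometric multiplicity = 2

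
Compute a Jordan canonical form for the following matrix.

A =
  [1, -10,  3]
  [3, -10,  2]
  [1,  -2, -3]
J_3(-4)

The characteristic polynomial is
  det(x·I − A) = x^3 + 12*x^2 + 48*x + 64 = (x + 4)^3

Eigenvalues and multiplicities (the geometric multiplicity of λ is n − rank(A − λI), which equals the number of Jordan blocks for λ):
  λ = -4: algebraic multiplicity = 3, geometric multiplicity = 1

Determining the block sizes for each eigenvalue:
  λ = -4: one block (gm = 1), so the single block has size am = 3 → block sizes [3]

Assembling the blocks gives a Jordan form
J =
  [-4,  1,  0]
  [ 0, -4,  1]
  [ 0,  0, -4]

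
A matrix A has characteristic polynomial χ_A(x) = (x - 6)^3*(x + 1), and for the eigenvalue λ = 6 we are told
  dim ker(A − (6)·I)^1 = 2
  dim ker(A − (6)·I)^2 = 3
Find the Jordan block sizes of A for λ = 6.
Block sizes for λ = 6: [2, 1]

From the dimensions of kernels of powers, the number of Jordan blocks of size at least j is d_j − d_{j−1} where d_j = dim ker(N^j) (with d_0 = 0). Computing the differences gives [2, 1].
The number of blocks of size exactly k is (#blocks of size ≥ k) − (#blocks of size ≥ k + 1), so the partition is: 1 block(s) of size 1, 1 block(s) of size 2.
In nonincreasing order the block sizes are [2, 1].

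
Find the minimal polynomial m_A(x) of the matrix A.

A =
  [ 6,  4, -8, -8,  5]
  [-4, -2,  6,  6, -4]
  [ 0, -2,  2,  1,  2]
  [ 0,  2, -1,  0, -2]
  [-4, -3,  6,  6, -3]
x^4 - 2*x^3 + x^2

The characteristic polynomial is χ_A(x) = x^2*(x - 1)^3, so the eigenvalues are known. The minimal polynomial is
  m_A(x) = Π_λ (x − λ)^{k_λ}
where k_λ is the size of the *largest* Jordan block for λ (equivalently, the smallest k with (A − λI)^k v = 0 for every generalised eigenvector v of λ).

  λ = 0: largest Jordan block has size 2, contributing (x − 0)^2
  λ = 1: largest Jordan block has size 2, contributing (x − 1)^2

So m_A(x) = x^2*(x - 1)^2 = x^4 - 2*x^3 + x^2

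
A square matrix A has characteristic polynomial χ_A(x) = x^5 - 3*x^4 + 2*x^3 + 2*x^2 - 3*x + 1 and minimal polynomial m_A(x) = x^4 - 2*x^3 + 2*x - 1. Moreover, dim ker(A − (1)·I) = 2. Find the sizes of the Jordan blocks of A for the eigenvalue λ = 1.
Block sizes for λ = 1: [3, 1]

Step 1 — from the characteristic polynomial, algebraic multiplicity of λ = 1 is 4. From dim ker(A − (1)·I) = 2, there are exactly 2 Jordan blocks for λ = 1.
Step 2 — from the minimal polynomial, the factor (x − 1)^3 tells us the largest block for λ = 1 has size 3.
Step 3 — with total size 4, 2 blocks, and largest block 3, the block sizes (in nonincreasing order) are [3, 1].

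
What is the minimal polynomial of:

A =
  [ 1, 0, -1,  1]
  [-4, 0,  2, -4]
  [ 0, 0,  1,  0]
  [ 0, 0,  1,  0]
x^2 - x

The characteristic polynomial is χ_A(x) = x^2*(x - 1)^2, so the eigenvalues are known. The minimal polynomial is
  m_A(x) = Π_λ (x − λ)^{k_λ}
where k_λ is the size of the *largest* Jordan block for λ (equivalently, the smallest k with (A − λI)^k v = 0 for every generalised eigenvector v of λ).

  λ = 0: largest Jordan block has size 1, contributing (x − 0)
  λ = 1: largest Jordan block has size 1, contributing (x − 1)

So m_A(x) = x*(x - 1) = x^2 - x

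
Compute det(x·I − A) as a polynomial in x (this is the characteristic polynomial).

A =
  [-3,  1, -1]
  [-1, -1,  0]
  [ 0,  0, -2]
x^3 + 6*x^2 + 12*x + 8

Expanding det(x·I − A) (e.g. by cofactor expansion or by noting that A is similar to its Jordan form J, which has the same characteristic polynomial as A) gives
  χ_A(x) = x^3 + 6*x^2 + 12*x + 8
which factors as (x + 2)^3. The eigenvalues (with algebraic multiplicities) are λ = -2 with multiplicity 3.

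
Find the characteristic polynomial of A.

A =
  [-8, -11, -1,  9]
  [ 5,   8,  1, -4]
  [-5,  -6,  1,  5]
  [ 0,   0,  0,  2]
x^4 - 3*x^3 - 6*x^2 + 28*x - 24

Expanding det(x·I − A) (e.g. by cofactor expansion or by noting that A is similar to its Jordan form J, which has the same characteristic polynomial as A) gives
  χ_A(x) = x^4 - 3*x^3 - 6*x^2 + 28*x - 24
which factors as (x - 2)^3*(x + 3). The eigenvalues (with algebraic multiplicities) are λ = -3 with multiplicity 1, λ = 2 with multiplicity 3.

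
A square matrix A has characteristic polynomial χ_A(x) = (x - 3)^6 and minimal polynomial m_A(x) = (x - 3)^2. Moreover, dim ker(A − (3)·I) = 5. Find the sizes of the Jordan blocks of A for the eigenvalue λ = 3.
Block sizes for λ = 3: [2, 1, 1, 1, 1]

Step 1 — from the characteristic polynomial, algebraic multiplicity of λ = 3 is 6. From dim ker(A − (3)·I) = 5, there are exactly 5 Jordan blocks for λ = 3.
Step 2 — from the minimal polynomial, the factor (x − 3)^2 tells us the largest block for λ = 3 has size 2.
Step 3 — with total size 6, 5 blocks, and largest block 2, the block sizes (in nonincreasing order) are [2, 1, 1, 1, 1].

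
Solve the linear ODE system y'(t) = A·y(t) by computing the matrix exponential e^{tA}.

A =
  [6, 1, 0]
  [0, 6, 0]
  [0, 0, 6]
e^{tA} =
  [exp(6*t), t*exp(6*t), 0]
  [0, exp(6*t), 0]
  [0, 0, exp(6*t)]

Strategy: write A = P · J · P⁻¹ where J is a Jordan canonical form, so e^{tA} = P · e^{tJ} · P⁻¹, and e^{tJ} can be computed block-by-block.

A has Jordan form
J =
  [6, 1, 0]
  [0, 6, 0]
  [0, 0, 6]
(up to reordering of blocks).

Per-block formulas:
  For a 2×2 Jordan block J_2(6): exp(t · J_2(6)) = e^(6t)·(I + t·N), where N is the 2×2 nilpotent shift.
  For a 1×1 block at λ = 6: exp(t · [6]) = [e^(6t)].

After assembling e^{tJ} and conjugating by P, we get:

e^{tA} =
  [exp(6*t), t*exp(6*t), 0]
  [0, exp(6*t), 0]
  [0, 0, exp(6*t)]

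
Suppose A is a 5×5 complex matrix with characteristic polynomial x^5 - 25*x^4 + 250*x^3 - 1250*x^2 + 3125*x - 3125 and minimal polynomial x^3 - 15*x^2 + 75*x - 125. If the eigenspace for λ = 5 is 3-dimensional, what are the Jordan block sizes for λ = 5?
Block sizes for λ = 5: [3, 1, 1]

Step 1 — from the characteristic polynomial, algebraic multiplicity of λ = 5 is 5. From dim ker(A − (5)·I) = 3, there are exactly 3 Jordan blocks for λ = 5.
Step 2 — from the minimal polynomial, the factor (x − 5)^3 tells us the largest block for λ = 5 has size 3.
Step 3 — with total size 5, 3 blocks, and largest block 3, the block sizes (in nonincreasing order) are [3, 1, 1].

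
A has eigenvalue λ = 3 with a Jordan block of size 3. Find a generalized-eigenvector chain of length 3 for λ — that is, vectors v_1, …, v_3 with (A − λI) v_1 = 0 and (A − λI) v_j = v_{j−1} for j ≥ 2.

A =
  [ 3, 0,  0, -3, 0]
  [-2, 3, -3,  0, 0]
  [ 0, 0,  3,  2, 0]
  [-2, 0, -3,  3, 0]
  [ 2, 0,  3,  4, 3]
A Jordan chain for λ = 3 of length 3:
v_1 = (6, 0, -4, 0, -8)ᵀ
v_2 = (0, -2, 0, -2, 2)ᵀ
v_3 = (1, 0, 0, 0, 0)ᵀ

Let N = A − (3)·I. We want v_3 with N^3 v_3 = 0 but N^2 v_3 ≠ 0; then v_{j-1} := N · v_j for j = 3, …, 2.

Pick v_3 = (1, 0, 0, 0, 0)ᵀ.
Then v_2 = N · v_3 = (0, -2, 0, -2, 2)ᵀ.
Then v_1 = N · v_2 = (6, 0, -4, 0, -8)ᵀ.

Sanity check: (A − (3)·I) v_1 = (0, 0, 0, 0, 0)ᵀ = 0. ✓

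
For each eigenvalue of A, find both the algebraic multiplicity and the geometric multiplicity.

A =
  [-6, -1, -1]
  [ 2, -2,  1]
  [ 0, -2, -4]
λ = -4: alg = 3, geom = 1

Step 1 — factor the characteristic polynomial to read off the algebraic multiplicities:
  χ_A(x) = (x + 4)^3

Step 2 — compute geometric multiplicities via the rank-nullity identity g(λ) = n − rank(A − λI):
  rank(A − (-4)·I) = 2, so dim ker(A − (-4)·I) = n − 2 = 1

Summary:
  λ = -4: algebraic multiplicity = 3, geometric multiplicity = 1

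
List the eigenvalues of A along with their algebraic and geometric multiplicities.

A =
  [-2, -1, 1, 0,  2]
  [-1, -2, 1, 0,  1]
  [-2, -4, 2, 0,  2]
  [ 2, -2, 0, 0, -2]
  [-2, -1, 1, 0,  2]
λ = 0: alg = 5, geom = 3

Step 1 — factor the characteristic polynomial to read off the algebraic multiplicities:
  χ_A(x) = x^5

Step 2 — compute geometric multiplicities via the rank-nullity identity g(λ) = n − rank(A − λI):
  rank(A − (0)·I) = 2, so dim ker(A − (0)·I) = n − 2 = 3

Summary:
  λ = 0: algebraic multiplicity = 5, geometric multiplicity = 3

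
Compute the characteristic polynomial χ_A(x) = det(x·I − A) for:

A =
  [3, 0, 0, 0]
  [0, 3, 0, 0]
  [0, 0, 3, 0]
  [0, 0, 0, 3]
x^4 - 12*x^3 + 54*x^2 - 108*x + 81

Expanding det(x·I − A) (e.g. by cofactor expansion or by noting that A is similar to its Jordan form J, which has the same characteristic polynomial as A) gives
  χ_A(x) = x^4 - 12*x^3 + 54*x^2 - 108*x + 81
which factors as (x - 3)^4. The eigenvalues (with algebraic multiplicities) are λ = 3 with multiplicity 4.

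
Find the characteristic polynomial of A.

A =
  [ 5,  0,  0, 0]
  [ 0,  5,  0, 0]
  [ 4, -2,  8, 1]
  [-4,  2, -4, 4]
x^4 - 22*x^3 + 181*x^2 - 660*x + 900

Expanding det(x·I − A) (e.g. by cofactor expansion or by noting that A is similar to its Jordan form J, which has the same characteristic polynomial as A) gives
  χ_A(x) = x^4 - 22*x^3 + 181*x^2 - 660*x + 900
which factors as (x - 6)^2*(x - 5)^2. The eigenvalues (with algebraic multiplicities) are λ = 5 with multiplicity 2, λ = 6 with multiplicity 2.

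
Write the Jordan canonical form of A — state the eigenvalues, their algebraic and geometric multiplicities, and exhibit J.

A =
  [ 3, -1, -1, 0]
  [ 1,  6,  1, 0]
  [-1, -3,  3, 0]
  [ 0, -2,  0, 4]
J_3(4) ⊕ J_1(4)

The characteristic polynomial is
  det(x·I − A) = x^4 - 16*x^3 + 96*x^2 - 256*x + 256 = (x - 4)^4

Eigenvalues and multiplicities (the geometric multiplicity of λ is n − rank(A − λI), which equals the number of Jordan blocks for λ):
  λ = 4: algebraic multiplicity = 4, geometric multiplicity = 2

Determining the block sizes for each eigenvalue:
  λ = 4: with am = 4 and gm = 2, the partition is not yet determined (e.g. several partitions of 4 into 2 parts exist). Let N = A − (4)·I. Computing rank(N^1) = 2, rank(N^2) = 1, rank(N^3) = 0; the number of blocks of size ≥ j is rank(N^{j−1}) − rank(N^j), giving [2, 1, 1]. So we have 1 block(s) of size 3, 1 block(s) of size 1 → block sizes [3, 1]

Assembling the blocks gives a Jordan form
J =
  [4, 1, 0, 0]
  [0, 4, 1, 0]
  [0, 0, 4, 0]
  [0, 0, 0, 4]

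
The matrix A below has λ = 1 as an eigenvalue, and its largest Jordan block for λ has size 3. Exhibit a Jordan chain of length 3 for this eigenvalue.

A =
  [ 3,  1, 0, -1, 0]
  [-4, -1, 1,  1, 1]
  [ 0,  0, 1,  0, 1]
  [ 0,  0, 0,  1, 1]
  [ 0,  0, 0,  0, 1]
A Jordan chain for λ = 1 of length 3:
v_1 = (1, -2, 0, 0, 0)ᵀ
v_2 = (0, 1, 0, 0, 0)ᵀ
v_3 = (0, 0, 1, 0, 0)ᵀ

Let N = A − (1)·I. We want v_3 with N^3 v_3 = 0 but N^2 v_3 ≠ 0; then v_{j-1} := N · v_j for j = 3, …, 2.

Pick v_3 = (0, 0, 1, 0, 0)ᵀ.
Then v_2 = N · v_3 = (0, 1, 0, 0, 0)ᵀ.
Then v_1 = N · v_2 = (1, -2, 0, 0, 0)ᵀ.

Sanity check: (A − (1)·I) v_1 = (0, 0, 0, 0, 0)ᵀ = 0. ✓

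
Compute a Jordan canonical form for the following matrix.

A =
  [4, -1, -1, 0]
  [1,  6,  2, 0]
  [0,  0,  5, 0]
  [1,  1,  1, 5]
J_3(5) ⊕ J_1(5)

The characteristic polynomial is
  det(x·I − A) = x^4 - 20*x^3 + 150*x^2 - 500*x + 625 = (x - 5)^4

Eigenvalues and multiplicities (the geometric multiplicity of λ is n − rank(A − λI), which equals the number of Jordan blocks for λ):
  λ = 5: algebraic multiplicity = 4, geometric multiplicity = 2

Determining the block sizes for each eigenvalue:
  λ = 5: with am = 4 and gm = 2, the partition is not yet determined (e.g. several partitions of 4 into 2 parts exist). Let N = A − (5)·I. Computing rank(N^1) = 2, rank(N^2) = 1, rank(N^3) = 0; the number of blocks of size ≥ j is rank(N^{j−1}) − rank(N^j), giving [2, 1, 1]. So we have 1 block(s) of size 3, 1 block(s) of size 1 → block sizes [3, 1]

Assembling the blocks gives a Jordan form
J =
  [5, 1, 0, 0]
  [0, 5, 1, 0]
  [0, 0, 5, 0]
  [0, 0, 0, 5]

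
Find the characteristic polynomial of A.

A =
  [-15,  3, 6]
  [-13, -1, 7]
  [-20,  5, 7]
x^3 + 9*x^2 + 27*x + 27

Expanding det(x·I − A) (e.g. by cofactor expansion or by noting that A is similar to its Jordan form J, which has the same characteristic polynomial as A) gives
  χ_A(x) = x^3 + 9*x^2 + 27*x + 27
which factors as (x + 3)^3. The eigenvalues (with algebraic multiplicities) are λ = -3 with multiplicity 3.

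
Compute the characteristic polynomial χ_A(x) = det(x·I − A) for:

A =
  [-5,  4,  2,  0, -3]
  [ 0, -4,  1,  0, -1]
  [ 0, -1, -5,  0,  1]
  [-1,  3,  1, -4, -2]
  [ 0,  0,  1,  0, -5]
x^5 + 23*x^4 + 211*x^3 + 965*x^2 + 2200*x + 2000

Expanding det(x·I − A) (e.g. by cofactor expansion or by noting that A is similar to its Jordan form J, which has the same characteristic polynomial as A) gives
  χ_A(x) = x^5 + 23*x^4 + 211*x^3 + 965*x^2 + 2200*x + 2000
which factors as (x + 4)^2*(x + 5)^3. The eigenvalues (with algebraic multiplicities) are λ = -5 with multiplicity 3, λ = -4 with multiplicity 2.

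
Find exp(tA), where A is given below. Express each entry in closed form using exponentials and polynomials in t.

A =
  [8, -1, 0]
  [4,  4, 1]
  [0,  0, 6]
e^{tA} =
  [2*t*exp(6*t) + exp(6*t), -t*exp(6*t), -t^2*exp(6*t)/2]
  [4*t*exp(6*t), -2*t*exp(6*t) + exp(6*t), -t^2*exp(6*t) + t*exp(6*t)]
  [0, 0, exp(6*t)]

Strategy: write A = P · J · P⁻¹ where J is a Jordan canonical form, so e^{tA} = P · e^{tJ} · P⁻¹, and e^{tJ} can be computed block-by-block.

A has Jordan form
J =
  [6, 1, 0]
  [0, 6, 1]
  [0, 0, 6]
(up to reordering of blocks).

Per-block formulas:
  For a 3×3 Jordan block J_3(6): exp(t · J_3(6)) = e^(6t)·(I + t·N + (t^2/2)·N^2), where N is the 3×3 nilpotent shift.

After assembling e^{tJ} and conjugating by P, we get:

e^{tA} =
  [2*t*exp(6*t) + exp(6*t), -t*exp(6*t), -t^2*exp(6*t)/2]
  [4*t*exp(6*t), -2*t*exp(6*t) + exp(6*t), -t^2*exp(6*t) + t*exp(6*t)]
  [0, 0, exp(6*t)]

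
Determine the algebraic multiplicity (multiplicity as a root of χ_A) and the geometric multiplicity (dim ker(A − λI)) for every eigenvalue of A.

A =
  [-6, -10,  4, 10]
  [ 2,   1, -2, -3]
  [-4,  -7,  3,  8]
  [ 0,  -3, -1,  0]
λ = -2: alg = 1, geom = 1; λ = 0: alg = 3, geom = 1

Step 1 — factor the characteristic polynomial to read off the algebraic multiplicities:
  χ_A(x) = x^3*(x + 2)

Step 2 — compute geometric multiplicities via the rank-nullity identity g(λ) = n − rank(A − λI):
  rank(A − (-2)·I) = 3, so dim ker(A − (-2)·I) = n − 3 = 1
  rank(A − (0)·I) = 3, so dim ker(A − (0)·I) = n − 3 = 1

Summary:
  λ = -2: algebraic multiplicity = 1, geometric multiplicity = 1
  λ = 0: algebraic multiplicity = 3, geometric multiplicity = 1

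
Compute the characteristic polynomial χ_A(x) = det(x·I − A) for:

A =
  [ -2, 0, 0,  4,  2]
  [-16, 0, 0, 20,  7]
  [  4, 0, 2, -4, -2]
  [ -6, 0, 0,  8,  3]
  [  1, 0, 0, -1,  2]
x^5 - 10*x^4 + 37*x^3 - 60*x^2 + 36*x

Expanding det(x·I − A) (e.g. by cofactor expansion or by noting that A is similar to its Jordan form J, which has the same characteristic polynomial as A) gives
  χ_A(x) = x^5 - 10*x^4 + 37*x^3 - 60*x^2 + 36*x
which factors as x*(x - 3)^2*(x - 2)^2. The eigenvalues (with algebraic multiplicities) are λ = 0 with multiplicity 1, λ = 2 with multiplicity 2, λ = 3 with multiplicity 2.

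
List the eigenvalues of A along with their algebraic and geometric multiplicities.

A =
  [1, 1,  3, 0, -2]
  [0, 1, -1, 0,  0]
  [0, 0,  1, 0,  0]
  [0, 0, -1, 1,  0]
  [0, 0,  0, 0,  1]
λ = 1: alg = 5, geom = 3

Step 1 — factor the characteristic polynomial to read off the algebraic multiplicities:
  χ_A(x) = (x - 1)^5

Step 2 — compute geometric multiplicities via the rank-nullity identity g(λ) = n − rank(A − λI):
  rank(A − (1)·I) = 2, so dim ker(A − (1)·I) = n − 2 = 3

Summary:
  λ = 1: algebraic multiplicity = 5, geometric multiplicity = 3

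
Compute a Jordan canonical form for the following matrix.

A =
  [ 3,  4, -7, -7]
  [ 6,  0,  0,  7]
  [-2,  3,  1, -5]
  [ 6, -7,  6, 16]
J_2(5) ⊕ J_2(5)

The characteristic polynomial is
  det(x·I − A) = x^4 - 20*x^3 + 150*x^2 - 500*x + 625 = (x - 5)^4

Eigenvalues and multiplicities (the geometric multiplicity of λ is n − rank(A − λI), which equals the number of Jordan blocks for λ):
  λ = 5: algebraic multiplicity = 4, geometric multiplicity = 2

Determining the block sizes for each eigenvalue:
  λ = 5: with am = 4 and gm = 2, the partition is not yet determined (e.g. several partitions of 4 into 2 parts exist). Let N = A − (5)·I. Computing rank(N^1) = 2, rank(N^2) = 0; the number of blocks of size ≥ j is rank(N^{j−1}) − rank(N^j), giving [2, 2]. So we have 2 block(s) of size 2 → block sizes [2, 2]

Assembling the blocks gives a Jordan form
J =
  [5, 1, 0, 0]
  [0, 5, 0, 0]
  [0, 0, 5, 1]
  [0, 0, 0, 5]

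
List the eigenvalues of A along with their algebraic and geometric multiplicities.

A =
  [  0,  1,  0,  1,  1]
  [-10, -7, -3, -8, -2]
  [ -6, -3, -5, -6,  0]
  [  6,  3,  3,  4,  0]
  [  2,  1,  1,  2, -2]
λ = -2: alg = 5, geom = 3

Step 1 — factor the characteristic polynomial to read off the algebraic multiplicities:
  χ_A(x) = (x + 2)^5

Step 2 — compute geometric multiplicities via the rank-nullity identity g(λ) = n − rank(A − λI):
  rank(A − (-2)·I) = 2, so dim ker(A − (-2)·I) = n − 2 = 3

Summary:
  λ = -2: algebraic multiplicity = 5, geometric multiplicity = 3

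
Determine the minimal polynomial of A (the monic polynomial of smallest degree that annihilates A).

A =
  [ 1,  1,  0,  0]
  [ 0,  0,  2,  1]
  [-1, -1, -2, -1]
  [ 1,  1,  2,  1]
x^3

The characteristic polynomial is χ_A(x) = x^4, so the eigenvalues are known. The minimal polynomial is
  m_A(x) = Π_λ (x − λ)^{k_λ}
where k_λ is the size of the *largest* Jordan block for λ (equivalently, the smallest k with (A − λI)^k v = 0 for every generalised eigenvector v of λ).

  λ = 0: largest Jordan block has size 3, contributing (x − 0)^3

So m_A(x) = x^3 = x^3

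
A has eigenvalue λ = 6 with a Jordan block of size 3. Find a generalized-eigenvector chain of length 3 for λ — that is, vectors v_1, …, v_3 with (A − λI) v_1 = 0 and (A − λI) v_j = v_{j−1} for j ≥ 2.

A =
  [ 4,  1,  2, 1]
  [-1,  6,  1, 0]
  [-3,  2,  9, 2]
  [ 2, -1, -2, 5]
A Jordan chain for λ = 6 of length 3:
v_1 = (-1, -1, -1, 1)ᵀ
v_2 = (-2, -1, -3, 2)ᵀ
v_3 = (1, 0, 0, 0)ᵀ

Let N = A − (6)·I. We want v_3 with N^3 v_3 = 0 but N^2 v_3 ≠ 0; then v_{j-1} := N · v_j for j = 3, …, 2.

Pick v_3 = (1, 0, 0, 0)ᵀ.
Then v_2 = N · v_3 = (-2, -1, -3, 2)ᵀ.
Then v_1 = N · v_2 = (-1, -1, -1, 1)ᵀ.

Sanity check: (A − (6)·I) v_1 = (0, 0, 0, 0)ᵀ = 0. ✓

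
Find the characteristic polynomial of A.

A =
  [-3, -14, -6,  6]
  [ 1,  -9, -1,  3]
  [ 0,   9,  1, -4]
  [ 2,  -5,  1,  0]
x^4 + 11*x^3 + 45*x^2 + 81*x + 54

Expanding det(x·I − A) (e.g. by cofactor expansion or by noting that A is similar to its Jordan form J, which has the same characteristic polynomial as A) gives
  χ_A(x) = x^4 + 11*x^3 + 45*x^2 + 81*x + 54
which factors as (x + 2)*(x + 3)^3. The eigenvalues (with algebraic multiplicities) are λ = -3 with multiplicity 3, λ = -2 with multiplicity 1.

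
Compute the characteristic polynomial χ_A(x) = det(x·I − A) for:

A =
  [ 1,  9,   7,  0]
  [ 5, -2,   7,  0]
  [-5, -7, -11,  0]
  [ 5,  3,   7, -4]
x^4 + 16*x^3 + 96*x^2 + 256*x + 256

Expanding det(x·I − A) (e.g. by cofactor expansion or by noting that A is similar to its Jordan form J, which has the same characteristic polynomial as A) gives
  χ_A(x) = x^4 + 16*x^3 + 96*x^2 + 256*x + 256
which factors as (x + 4)^4. The eigenvalues (with algebraic multiplicities) are λ = -4 with multiplicity 4.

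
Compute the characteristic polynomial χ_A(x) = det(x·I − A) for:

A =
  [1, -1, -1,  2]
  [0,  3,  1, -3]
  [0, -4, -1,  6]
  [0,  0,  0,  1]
x^4 - 4*x^3 + 6*x^2 - 4*x + 1

Expanding det(x·I − A) (e.g. by cofactor expansion or by noting that A is similar to its Jordan form J, which has the same characteristic polynomial as A) gives
  χ_A(x) = x^4 - 4*x^3 + 6*x^2 - 4*x + 1
which factors as (x - 1)^4. The eigenvalues (with algebraic multiplicities) are λ = 1 with multiplicity 4.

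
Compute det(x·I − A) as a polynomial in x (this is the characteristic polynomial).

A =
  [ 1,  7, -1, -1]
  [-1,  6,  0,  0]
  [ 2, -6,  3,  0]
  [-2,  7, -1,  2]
x^4 - 12*x^3 + 54*x^2 - 108*x + 81

Expanding det(x·I − A) (e.g. by cofactor expansion or by noting that A is similar to its Jordan form J, which has the same characteristic polynomial as A) gives
  χ_A(x) = x^4 - 12*x^3 + 54*x^2 - 108*x + 81
which factors as (x - 3)^4. The eigenvalues (with algebraic multiplicities) are λ = 3 with multiplicity 4.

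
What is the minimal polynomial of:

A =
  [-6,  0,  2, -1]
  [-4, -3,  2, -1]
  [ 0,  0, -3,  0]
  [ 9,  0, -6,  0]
x^3 + 9*x^2 + 27*x + 27

The characteristic polynomial is χ_A(x) = (x + 3)^4, so the eigenvalues are known. The minimal polynomial is
  m_A(x) = Π_λ (x − λ)^{k_λ}
where k_λ is the size of the *largest* Jordan block for λ (equivalently, the smallest k with (A − λI)^k v = 0 for every generalised eigenvector v of λ).

  λ = -3: largest Jordan block has size 3, contributing (x + 3)^3

So m_A(x) = (x + 3)^3 = x^3 + 9*x^2 + 27*x + 27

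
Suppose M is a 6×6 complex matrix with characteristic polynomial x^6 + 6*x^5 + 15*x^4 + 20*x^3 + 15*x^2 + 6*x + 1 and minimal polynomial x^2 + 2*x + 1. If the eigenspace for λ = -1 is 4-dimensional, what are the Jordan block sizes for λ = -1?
Block sizes for λ = -1: [2, 2, 1, 1]

Step 1 — from the characteristic polynomial, algebraic multiplicity of λ = -1 is 6. From dim ker(M − (-1)·I) = 4, there are exactly 4 Jordan blocks for λ = -1.
Step 2 — from the minimal polynomial, the factor (x + 1)^2 tells us the largest block for λ = -1 has size 2.
Step 3 — with total size 6, 4 blocks, and largest block 2, the block sizes (in nonincreasing order) are [2, 2, 1, 1].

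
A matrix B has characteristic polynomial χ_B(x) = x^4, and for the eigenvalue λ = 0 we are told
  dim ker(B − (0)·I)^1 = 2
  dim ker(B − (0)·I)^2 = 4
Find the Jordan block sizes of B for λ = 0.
Block sizes for λ = 0: [2, 2]

From the dimensions of kernels of powers, the number of Jordan blocks of size at least j is d_j − d_{j−1} where d_j = dim ker(N^j) (with d_0 = 0). Computing the differences gives [2, 2].
The number of blocks of size exactly k is (#blocks of size ≥ k) − (#blocks of size ≥ k + 1), so the partition is: 2 block(s) of size 2.
In nonincreasing order the block sizes are [2, 2].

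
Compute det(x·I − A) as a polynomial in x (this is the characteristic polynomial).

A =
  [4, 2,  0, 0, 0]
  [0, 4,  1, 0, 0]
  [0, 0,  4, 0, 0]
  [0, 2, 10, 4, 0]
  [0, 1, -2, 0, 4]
x^5 - 20*x^4 + 160*x^3 - 640*x^2 + 1280*x - 1024

Expanding det(x·I − A) (e.g. by cofactor expansion or by noting that A is similar to its Jordan form J, which has the same characteristic polynomial as A) gives
  χ_A(x) = x^5 - 20*x^4 + 160*x^3 - 640*x^2 + 1280*x - 1024
which factors as (x - 4)^5. The eigenvalues (with algebraic multiplicities) are λ = 4 with multiplicity 5.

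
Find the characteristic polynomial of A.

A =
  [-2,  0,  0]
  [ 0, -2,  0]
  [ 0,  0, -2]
x^3 + 6*x^2 + 12*x + 8

Expanding det(x·I − A) (e.g. by cofactor expansion or by noting that A is similar to its Jordan form J, which has the same characteristic polynomial as A) gives
  χ_A(x) = x^3 + 6*x^2 + 12*x + 8
which factors as (x + 2)^3. The eigenvalues (with algebraic multiplicities) are λ = -2 with multiplicity 3.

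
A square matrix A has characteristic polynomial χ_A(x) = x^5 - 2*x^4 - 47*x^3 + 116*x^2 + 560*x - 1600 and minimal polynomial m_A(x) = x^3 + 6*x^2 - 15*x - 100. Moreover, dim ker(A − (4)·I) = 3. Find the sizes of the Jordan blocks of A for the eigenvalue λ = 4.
Block sizes for λ = 4: [1, 1, 1]

Step 1 — from the characteristic polynomial, algebraic multiplicity of λ = 4 is 3. From dim ker(A − (4)·I) = 3, there are exactly 3 Jordan blocks for λ = 4.
Step 2 — from the minimal polynomial, the factor (x − 4) tells us the largest block for λ = 4 has size 1.
Step 3 — with total size 3, 3 blocks, and largest block 1, the block sizes (in nonincreasing order) are [1, 1, 1].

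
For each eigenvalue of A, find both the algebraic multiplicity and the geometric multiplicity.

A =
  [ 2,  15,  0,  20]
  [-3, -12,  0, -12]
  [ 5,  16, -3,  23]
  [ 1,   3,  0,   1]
λ = -3: alg = 4, geom = 2

Step 1 — factor the characteristic polynomial to read off the algebraic multiplicities:
  χ_A(x) = (x + 3)^4

Step 2 — compute geometric multiplicities via the rank-nullity identity g(λ) = n − rank(A − λI):
  rank(A − (-3)·I) = 2, so dim ker(A − (-3)·I) = n − 2 = 2

Summary:
  λ = -3: algebraic multiplicity = 4, geometric multiplicity = 2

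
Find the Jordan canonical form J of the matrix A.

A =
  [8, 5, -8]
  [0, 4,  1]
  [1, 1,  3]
J_3(5)

The characteristic polynomial is
  det(x·I − A) = x^3 - 15*x^2 + 75*x - 125 = (x - 5)^3

Eigenvalues and multiplicities (the geometric multiplicity of λ is n − rank(A − λI), which equals the number of Jordan blocks for λ):
  λ = 5: algebraic multiplicity = 3, geometric multiplicity = 1

Determining the block sizes for each eigenvalue:
  λ = 5: one block (gm = 1), so the single block has size am = 3 → block sizes [3]

Assembling the blocks gives a Jordan form
J =
  [5, 1, 0]
  [0, 5, 1]
  [0, 0, 5]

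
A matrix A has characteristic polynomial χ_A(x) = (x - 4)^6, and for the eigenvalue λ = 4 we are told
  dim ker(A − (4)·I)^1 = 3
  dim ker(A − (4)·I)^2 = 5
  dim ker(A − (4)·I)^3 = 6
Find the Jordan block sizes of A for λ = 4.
Block sizes for λ = 4: [3, 2, 1]

From the dimensions of kernels of powers, the number of Jordan blocks of size at least j is d_j − d_{j−1} where d_j = dim ker(N^j) (with d_0 = 0). Computing the differences gives [3, 2, 1].
The number of blocks of size exactly k is (#blocks of size ≥ k) − (#blocks of size ≥ k + 1), so the partition is: 1 block(s) of size 1, 1 block(s) of size 2, 1 block(s) of size 3.
In nonincreasing order the block sizes are [3, 2, 1].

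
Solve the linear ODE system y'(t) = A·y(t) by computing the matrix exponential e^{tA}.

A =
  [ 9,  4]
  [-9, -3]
e^{tA} =
  [6*t*exp(3*t) + exp(3*t), 4*t*exp(3*t)]
  [-9*t*exp(3*t), -6*t*exp(3*t) + exp(3*t)]

Strategy: write A = P · J · P⁻¹ where J is a Jordan canonical form, so e^{tA} = P · e^{tJ} · P⁻¹, and e^{tJ} can be computed block-by-block.

A has Jordan form
J =
  [3, 1]
  [0, 3]
(up to reordering of blocks).

Per-block formulas:
  For a 2×2 Jordan block J_2(3): exp(t · J_2(3)) = e^(3t)·(I + t·N), where N is the 2×2 nilpotent shift.

After assembling e^{tJ} and conjugating by P, we get:

e^{tA} =
  [6*t*exp(3*t) + exp(3*t), 4*t*exp(3*t)]
  [-9*t*exp(3*t), -6*t*exp(3*t) + exp(3*t)]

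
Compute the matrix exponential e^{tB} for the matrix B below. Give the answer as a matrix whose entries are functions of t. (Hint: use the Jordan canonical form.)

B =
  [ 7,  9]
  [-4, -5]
e^{tB} =
  [6*t*exp(t) + exp(t), 9*t*exp(t)]
  [-4*t*exp(t), -6*t*exp(t) + exp(t)]

Strategy: write B = P · J · P⁻¹ where J is a Jordan canonical form, so e^{tB} = P · e^{tJ} · P⁻¹, and e^{tJ} can be computed block-by-block.

B has Jordan form
J =
  [1, 1]
  [0, 1]
(up to reordering of blocks).

Per-block formulas:
  For a 2×2 Jordan block J_2(1): exp(t · J_2(1)) = e^(1t)·(I + t·N), where N is the 2×2 nilpotent shift.

After assembling e^{tJ} and conjugating by P, we get:

e^{tB} =
  [6*t*exp(t) + exp(t), 9*t*exp(t)]
  [-4*t*exp(t), -6*t*exp(t) + exp(t)]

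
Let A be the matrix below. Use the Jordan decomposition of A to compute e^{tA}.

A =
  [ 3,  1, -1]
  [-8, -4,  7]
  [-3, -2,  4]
e^{tA} =
  [-t^2*exp(t)/2 + 2*t*exp(t) + exp(t), -t^2*exp(t)/2 + t*exp(t), t^2*exp(t) - t*exp(t)]
  [3*t^2*exp(t)/2 - 8*t*exp(t), 3*t^2*exp(t)/2 - 5*t*exp(t) + exp(t), -3*t^2*exp(t) + 7*t*exp(t)]
  [t^2*exp(t)/2 - 3*t*exp(t), t^2*exp(t)/2 - 2*t*exp(t), -t^2*exp(t) + 3*t*exp(t) + exp(t)]

Strategy: write A = P · J · P⁻¹ where J is a Jordan canonical form, so e^{tA} = P · e^{tJ} · P⁻¹, and e^{tJ} can be computed block-by-block.

A has Jordan form
J =
  [1, 1, 0]
  [0, 1, 1]
  [0, 0, 1]
(up to reordering of blocks).

Per-block formulas:
  For a 3×3 Jordan block J_3(1): exp(t · J_3(1)) = e^(1t)·(I + t·N + (t^2/2)·N^2), where N is the 3×3 nilpotent shift.

After assembling e^{tJ} and conjugating by P, we get:

e^{tA} =
  [-t^2*exp(t)/2 + 2*t*exp(t) + exp(t), -t^2*exp(t)/2 + t*exp(t), t^2*exp(t) - t*exp(t)]
  [3*t^2*exp(t)/2 - 8*t*exp(t), 3*t^2*exp(t)/2 - 5*t*exp(t) + exp(t), -3*t^2*exp(t) + 7*t*exp(t)]
  [t^2*exp(t)/2 - 3*t*exp(t), t^2*exp(t)/2 - 2*t*exp(t), -t^2*exp(t) + 3*t*exp(t) + exp(t)]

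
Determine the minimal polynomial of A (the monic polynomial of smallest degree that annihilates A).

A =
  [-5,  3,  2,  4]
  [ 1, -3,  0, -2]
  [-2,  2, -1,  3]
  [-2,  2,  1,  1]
x^2 + 4*x + 4

The characteristic polynomial is χ_A(x) = (x + 2)^4, so the eigenvalues are known. The minimal polynomial is
  m_A(x) = Π_λ (x − λ)^{k_λ}
where k_λ is the size of the *largest* Jordan block for λ (equivalently, the smallest k with (A − λI)^k v = 0 for every generalised eigenvector v of λ).

  λ = -2: largest Jordan block has size 2, contributing (x + 2)^2

So m_A(x) = (x + 2)^2 = x^2 + 4*x + 4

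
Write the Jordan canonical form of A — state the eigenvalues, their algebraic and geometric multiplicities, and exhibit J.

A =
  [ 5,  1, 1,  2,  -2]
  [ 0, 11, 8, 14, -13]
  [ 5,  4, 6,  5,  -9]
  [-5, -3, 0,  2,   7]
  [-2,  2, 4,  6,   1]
J_3(5) ⊕ J_2(5)

The characteristic polynomial is
  det(x·I − A) = x^5 - 25*x^4 + 250*x^3 - 1250*x^2 + 3125*x - 3125 = (x - 5)^5

Eigenvalues and multiplicities (the geometric multiplicity of λ is n − rank(A − λI), which equals the number of Jordan blocks for λ):
  λ = 5: algebraic multiplicity = 5, geometric multiplicity = 2

Determining the block sizes for each eigenvalue:
  λ = 5: with am = 5 and gm = 2, the partition is not yet determined (e.g. several partitions of 5 into 2 parts exist). Let N = A − (5)·I. Computing rank(N^1) = 3, rank(N^2) = 1, rank(N^3) = 0; the number of blocks of size ≥ j is rank(N^{j−1}) − rank(N^j), giving [2, 2, 1]. So we have 1 block(s) of size 3, 1 block(s) of size 2 → block sizes [3, 2]

Assembling the blocks gives a Jordan form
J =
  [5, 1, 0, 0, 0]
  [0, 5, 1, 0, 0]
  [0, 0, 5, 0, 0]
  [0, 0, 0, 5, 1]
  [0, 0, 0, 0, 5]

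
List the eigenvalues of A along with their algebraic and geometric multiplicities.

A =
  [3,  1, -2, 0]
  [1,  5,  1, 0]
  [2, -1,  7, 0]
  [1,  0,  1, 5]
λ = 5: alg = 4, geom = 2

Step 1 — factor the characteristic polynomial to read off the algebraic multiplicities:
  χ_A(x) = (x - 5)^4

Step 2 — compute geometric multiplicities via the rank-nullity identity g(λ) = n − rank(A − λI):
  rank(A − (5)·I) = 2, so dim ker(A − (5)·I) = n − 2 = 2

Summary:
  λ = 5: algebraic multiplicity = 4, geometric multiplicity = 2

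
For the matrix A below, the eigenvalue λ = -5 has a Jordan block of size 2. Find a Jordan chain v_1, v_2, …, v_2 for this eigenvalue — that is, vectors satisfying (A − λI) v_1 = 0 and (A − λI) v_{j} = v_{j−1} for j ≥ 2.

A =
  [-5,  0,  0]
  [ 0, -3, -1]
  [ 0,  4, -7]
A Jordan chain for λ = -5 of length 2:
v_1 = (0, 2, 4)ᵀ
v_2 = (0, 1, 0)ᵀ

Let N = A − (-5)·I. We want v_2 with N^2 v_2 = 0 but N^1 v_2 ≠ 0; then v_{j-1} := N · v_j for j = 2, …, 2.

Pick v_2 = (0, 1, 0)ᵀ.
Then v_1 = N · v_2 = (0, 2, 4)ᵀ.

Sanity check: (A − (-5)·I) v_1 = (0, 0, 0)ᵀ = 0. ✓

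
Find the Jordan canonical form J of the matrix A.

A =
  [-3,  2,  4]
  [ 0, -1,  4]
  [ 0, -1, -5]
J_2(-3) ⊕ J_1(-3)

The characteristic polynomial is
  det(x·I − A) = x^3 + 9*x^2 + 27*x + 27 = (x + 3)^3

Eigenvalues and multiplicities (the geometric multiplicity of λ is n − rank(A − λI), which equals the number of Jordan blocks for λ):
  λ = -3: algebraic multiplicity = 3, geometric multiplicity = 2

Determining the block sizes for each eigenvalue:
  λ = -3: 2 blocks summing to 3 forces exactly one block of size 2 and the rest size 1 → block sizes [2, 1]

Assembling the blocks gives a Jordan form
J =
  [-3,  1,  0]
  [ 0, -3,  0]
  [ 0,  0, -3]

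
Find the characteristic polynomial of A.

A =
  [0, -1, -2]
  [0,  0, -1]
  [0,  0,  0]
x^3

Expanding det(x·I − A) (e.g. by cofactor expansion or by noting that A is similar to its Jordan form J, which has the same characteristic polynomial as A) gives
  χ_A(x) = x^3
which factors as x^3. The eigenvalues (with algebraic multiplicities) are λ = 0 with multiplicity 3.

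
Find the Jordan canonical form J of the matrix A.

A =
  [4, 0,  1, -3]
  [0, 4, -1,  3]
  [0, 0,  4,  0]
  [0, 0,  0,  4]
J_2(4) ⊕ J_1(4) ⊕ J_1(4)

The characteristic polynomial is
  det(x·I − A) = x^4 - 16*x^3 + 96*x^2 - 256*x + 256 = (x - 4)^4

Eigenvalues and multiplicities (the geometric multiplicity of λ is n − rank(A − λI), which equals the number of Jordan blocks for λ):
  λ = 4: algebraic multiplicity = 4, geometric multiplicity = 3

Determining the block sizes for each eigenvalue:
  λ = 4: 3 blocks summing to 4 forces exactly one block of size 2 and the rest size 1 → block sizes [2, 1, 1]

Assembling the blocks gives a Jordan form
J =
  [4, 1, 0, 0]
  [0, 4, 0, 0]
  [0, 0, 4, 0]
  [0, 0, 0, 4]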